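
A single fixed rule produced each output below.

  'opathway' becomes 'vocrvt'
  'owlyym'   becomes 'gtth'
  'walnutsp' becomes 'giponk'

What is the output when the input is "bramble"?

vhwgz

Rule — shift every letter 5 places backward in the alphabet (wrapping around), then delete the first 2 characters.
Starting from "bramble": after the first operation, "wmvhwgz"; after the second, "vhwgz".
(Check on "walnutsp": → "rvgiponk" → "giponk" ✓)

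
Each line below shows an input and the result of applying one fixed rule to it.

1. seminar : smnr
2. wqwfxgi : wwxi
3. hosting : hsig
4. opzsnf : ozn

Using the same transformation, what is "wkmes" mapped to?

What's happening: keep every other character starting from the first (positions 1st, 3rd, 5th, ...).
On "wkmes" that produces "wms".

wms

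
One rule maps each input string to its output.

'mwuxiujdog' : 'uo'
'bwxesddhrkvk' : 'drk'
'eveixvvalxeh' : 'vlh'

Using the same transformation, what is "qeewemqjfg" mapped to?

mf

In each case the input is transformed by: delete the first 3 characters, then keep one character in every 3, starting at position 3 (positions 3rd, 6th, 9th, ...).
On "qeewemqjfg": the first step gives "wemqjfg", and the second then gives "mf".
(Check on "mwuxiujdog": → "xiujdog" → "uo" ✓)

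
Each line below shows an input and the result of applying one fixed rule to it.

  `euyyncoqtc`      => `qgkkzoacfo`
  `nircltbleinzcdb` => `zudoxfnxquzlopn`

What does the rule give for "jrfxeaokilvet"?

vdrjqmawuxhqf

What's happening: shift every letter 12 places forward in the alphabet (wrapping around).
Applying that to "jrfxeaokilvet" gives "vdrjqmawuxhqf".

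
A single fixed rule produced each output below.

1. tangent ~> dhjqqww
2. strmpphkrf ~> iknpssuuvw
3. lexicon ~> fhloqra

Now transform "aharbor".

Looking at the pairs, the operation is to sort the characters into alphabetical order, then shift every letter 3 places forward in the alphabet (wrapping around).
For "aharbor", step one produces "aabhorr"; step two turns that into "ddekruu".
(Check on "lexicon": → "ceilnox" → "fhloqra" ✓)

ddekruu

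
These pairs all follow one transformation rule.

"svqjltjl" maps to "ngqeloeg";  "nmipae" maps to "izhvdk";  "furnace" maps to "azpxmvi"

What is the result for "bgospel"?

Rule — take characters alternately from the front and the back (1st, last, 2nd, 2nd-last, ...), then shift every letter 5 places backward in the alphabet (wrapping around).
Working it through for "bgospel": intermediate "blgeops", final "wgbzjkn".

wgbzjkn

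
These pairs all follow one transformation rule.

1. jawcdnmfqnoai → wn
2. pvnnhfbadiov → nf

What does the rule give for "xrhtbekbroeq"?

he

In each case the input is transformed by: keep one character in every 3, starting at position 3 (positions 3rd, 6th, 9th, ...), then delete the last 2 characters.
Working it through for "xrhtbekbroeq": intermediate "herq", final "he".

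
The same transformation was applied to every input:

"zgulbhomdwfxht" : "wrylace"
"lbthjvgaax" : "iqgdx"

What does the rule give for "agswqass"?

xpnp

In each case the input is transformed by: keep every other character starting from the first (positions 1st, 3rd, 5th, ...), then shift every letter 3 places backward in the alphabet (wrapping around).
So "agswqass" becomes "xpnp".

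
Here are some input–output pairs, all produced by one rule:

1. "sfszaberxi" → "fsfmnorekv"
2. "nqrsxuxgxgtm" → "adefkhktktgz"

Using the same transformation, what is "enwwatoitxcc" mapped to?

The pattern: shift every letter 13 places forward in the alphabet (wrapping around) — i.e. ROT13.
"enwwatoitxcc" → "rajjngbvgkpp".

rajjngbvgkpp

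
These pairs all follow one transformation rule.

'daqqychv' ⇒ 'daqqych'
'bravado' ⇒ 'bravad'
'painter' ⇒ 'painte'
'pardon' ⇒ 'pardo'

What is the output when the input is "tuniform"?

In each case the input is transformed by: delete the last character.
Applying that to "tuniform" gives "tunifor".

tunifor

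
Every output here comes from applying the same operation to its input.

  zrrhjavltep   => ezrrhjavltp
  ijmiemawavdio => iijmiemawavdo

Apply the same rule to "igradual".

aigradul

In each case the input is transformed by: move the last character to the front, then swap the first and last characters.
So "igradual" becomes "aigradul".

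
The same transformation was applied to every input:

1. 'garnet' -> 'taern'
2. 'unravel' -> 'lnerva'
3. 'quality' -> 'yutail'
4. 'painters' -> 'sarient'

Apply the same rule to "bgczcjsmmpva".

Looking at the pairs, the operation is to take characters alternately from the front and the back (1st, last, 2nd, 2nd-last, ...), then delete the first character.
For "bgczcjsmmpva", step one produces "bagvcpzmcmjs"; step two turns that into "agvcpzmcmjs".

agvcpzmcmjs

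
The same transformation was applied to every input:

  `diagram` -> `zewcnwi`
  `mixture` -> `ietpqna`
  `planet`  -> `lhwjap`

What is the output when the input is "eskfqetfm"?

Looking at the pairs, the operation is to shift every letter 4 places backward in the alphabet (wrapping around).
For "eskfqetfm" the result is "aogbmapbi".

aogbmapbi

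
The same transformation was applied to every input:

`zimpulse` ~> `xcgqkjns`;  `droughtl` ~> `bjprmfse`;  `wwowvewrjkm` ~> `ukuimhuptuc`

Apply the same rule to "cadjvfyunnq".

Rule — take characters alternately from the front and the back (1st, last, 2nd, 2nd-last, ...), then shift every letter 2 places backward in the alphabet (wrapping around).
Doing the same to "cadjvfyunnq": "aoylblhstwd".

aoylblhstwd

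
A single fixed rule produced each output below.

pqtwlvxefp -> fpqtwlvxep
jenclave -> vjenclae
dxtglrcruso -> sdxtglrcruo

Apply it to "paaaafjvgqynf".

npaaaafjvgqyf

Each output is the input with this applied: move the last character to the front, then swap the first and last characters.
On "paaaafjvgqynf": the first step gives "fpaaaafjvgqyn", and the second then gives "npaaaafjvgqyf".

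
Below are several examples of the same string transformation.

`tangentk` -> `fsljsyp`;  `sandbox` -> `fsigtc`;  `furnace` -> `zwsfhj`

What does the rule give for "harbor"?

fwgtw

The pattern: shift every letter 5 places forward in the alphabet (wrapping around), then delete the first character.
Applying both steps to "harbor": "mfwgtw", then "fwgtw".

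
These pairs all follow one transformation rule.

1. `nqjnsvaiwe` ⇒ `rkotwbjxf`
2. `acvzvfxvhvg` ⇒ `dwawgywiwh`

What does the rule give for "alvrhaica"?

In each case the input is transformed by: shift every letter 1 place forward in the alphabet (wrapping around), then delete the first character.
So "alvrhaica" becomes "mwsibjdb".

mwsibjdb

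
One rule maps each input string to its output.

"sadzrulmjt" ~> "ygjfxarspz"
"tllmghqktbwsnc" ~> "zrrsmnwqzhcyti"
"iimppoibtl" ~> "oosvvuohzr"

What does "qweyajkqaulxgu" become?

wckegpqwgardma

The pattern: shift every letter 6 places forward in the alphabet (wrapping around).
"qweyajkqaulxgu" → "wckegpqwgardma".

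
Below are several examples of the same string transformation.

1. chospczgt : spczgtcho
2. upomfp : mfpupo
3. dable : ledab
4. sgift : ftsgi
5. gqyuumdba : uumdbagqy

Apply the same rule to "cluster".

Rule — move the first 3 characters to the end (rotate left by 3).
"cluster" → "sterclu".

sterclu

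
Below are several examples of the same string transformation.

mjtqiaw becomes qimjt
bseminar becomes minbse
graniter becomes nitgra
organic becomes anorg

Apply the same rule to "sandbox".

dbsan

Looking at the pairs, the operation is to delete the last 2 characters, then move the first 3 characters to the end (rotate left by 3).
Applying both steps to "sandbox": "sandb", then "dbsan".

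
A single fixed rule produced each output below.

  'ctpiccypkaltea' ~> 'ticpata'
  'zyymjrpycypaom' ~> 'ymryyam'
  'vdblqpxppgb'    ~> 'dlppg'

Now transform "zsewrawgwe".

Each output is the input with this applied: keep every other character starting from the second (positions 2nd, 4th, 6th, ...).
Applying that to "zsewrawgwe" gives "swage".

swage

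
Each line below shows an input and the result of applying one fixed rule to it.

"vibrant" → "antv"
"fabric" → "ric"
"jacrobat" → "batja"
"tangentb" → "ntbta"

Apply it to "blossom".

somb

Looking at the pairs, the operation is to move the last 3 characters to the front (rotate right by 3), then delete the last 3 characters.
Working it through for "blossom": intermediate "somblos", final "somb".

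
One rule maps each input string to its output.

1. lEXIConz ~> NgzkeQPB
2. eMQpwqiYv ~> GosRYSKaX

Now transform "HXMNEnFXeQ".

jzopgPhzGs

In each case the input is transformed by: shift every letter 2 places forward in the alphabet (wrapping around), then flip the case of every letter.
For "HXMNEnFXeQ", step one produces "JZOPGpHZgS"; step two turns that into "jzopgPhzGs".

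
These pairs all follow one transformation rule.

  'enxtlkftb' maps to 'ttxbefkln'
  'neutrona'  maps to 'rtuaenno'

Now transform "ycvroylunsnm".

vyyclmnnorsu

Each output is the input with this applied: sort the characters into alphabetical order, then move the last 3 characters to the front (rotate right by 3).
"ycvroylunsnm" → "vyyclmnnorsu".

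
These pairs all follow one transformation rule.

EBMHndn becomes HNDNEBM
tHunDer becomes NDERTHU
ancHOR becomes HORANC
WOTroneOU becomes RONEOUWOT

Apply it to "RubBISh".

Each output is the input with this applied: move the first 3 characters to the end (rotate left by 3), then convert every letter to uppercase.
On "RubBISh": the first step gives "BIShRub", and the second then gives "BISHRUB".

BISHRUB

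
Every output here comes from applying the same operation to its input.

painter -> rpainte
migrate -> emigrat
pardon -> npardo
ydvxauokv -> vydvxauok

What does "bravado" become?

Looking at the pairs, the operation is to move the last character to the front.
Applying that to "bravado" gives "obravad".

obravad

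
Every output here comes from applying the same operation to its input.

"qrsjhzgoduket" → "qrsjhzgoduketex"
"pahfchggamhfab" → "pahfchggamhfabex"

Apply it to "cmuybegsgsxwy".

Rule — append "ex".
Doing the same to "cmuybegsgsxwy": "cmuybegsgsxwyex".

cmuybegsgsxwyex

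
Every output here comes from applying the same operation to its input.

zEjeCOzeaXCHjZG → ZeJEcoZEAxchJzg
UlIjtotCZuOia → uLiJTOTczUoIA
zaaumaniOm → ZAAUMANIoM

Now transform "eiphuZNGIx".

Rule — flip the case of every letter.
For "eiphuZNGIx" the result is "EIPHUzngiX".

EIPHUzngiX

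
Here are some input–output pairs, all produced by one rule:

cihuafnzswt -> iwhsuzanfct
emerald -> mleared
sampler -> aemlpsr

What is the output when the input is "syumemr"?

ymuemsr

What's happening: take characters alternately from the front and the back (1st, last, 2nd, 2nd-last, ...), then move the first 2 characters to the end (rotate left by 2).
For "syumemr", step one produces "srymuem"; step two turns that into "ymuemsr".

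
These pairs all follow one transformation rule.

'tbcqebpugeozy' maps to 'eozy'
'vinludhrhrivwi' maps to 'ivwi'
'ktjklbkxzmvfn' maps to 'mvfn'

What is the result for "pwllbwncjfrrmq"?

Looking at the pairs, the operation is to keep only the last 4 characters.
Doing the same to "pwllbwncjfrrmq": "rrmq".

rrmq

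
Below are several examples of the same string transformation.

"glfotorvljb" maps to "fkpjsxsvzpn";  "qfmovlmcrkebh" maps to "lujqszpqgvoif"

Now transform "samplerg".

Each output is the input with this applied: shift every letter 4 places forward in the alphabet (wrapping around), then move the last character to the front.
On "samplerg" that produces "kweqtpiv".

kweqtpiv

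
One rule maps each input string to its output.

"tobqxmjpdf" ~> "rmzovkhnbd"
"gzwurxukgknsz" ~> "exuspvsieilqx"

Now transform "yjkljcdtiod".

whijhabrgmb

The rule is to shift every letter 2 places backward in the alphabet (wrapping around).
"yjkljcdtiod" → "whijhabrgmb".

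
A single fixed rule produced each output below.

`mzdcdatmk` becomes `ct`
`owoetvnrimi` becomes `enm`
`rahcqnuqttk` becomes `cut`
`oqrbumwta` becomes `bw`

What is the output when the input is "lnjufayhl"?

uy

The pattern: delete the first 2 characters, then keep one character in every 3, starting at position 2 (positions 2nd, 5th, 8th, ...).
Applying both steps to "lnjufayhl": "jufayhl", then "uy".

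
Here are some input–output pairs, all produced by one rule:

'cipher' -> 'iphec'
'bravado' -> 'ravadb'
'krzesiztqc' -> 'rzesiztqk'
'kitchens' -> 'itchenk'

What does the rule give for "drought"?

roughd

The transformation: delete the last character, then move the first character to the end.
"drought" → "drough" → "roughd".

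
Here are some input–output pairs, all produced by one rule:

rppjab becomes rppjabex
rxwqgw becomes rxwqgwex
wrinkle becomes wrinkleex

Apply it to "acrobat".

acrobatex

Looking at the pairs, the operation is to append "ex".
Applying that to "acrobat" gives "acrobatex".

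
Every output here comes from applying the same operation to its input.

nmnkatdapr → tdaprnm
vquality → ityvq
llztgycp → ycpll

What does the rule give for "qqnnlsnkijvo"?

snkijvoqq

In each case the input is transformed by: move the first 2 characters to the end (rotate left by 2), then delete the first 3 characters.
For "qqnnlsnkijvo", step one produces "nnlsnkijvoqq"; step two turns that into "snkijvoqq".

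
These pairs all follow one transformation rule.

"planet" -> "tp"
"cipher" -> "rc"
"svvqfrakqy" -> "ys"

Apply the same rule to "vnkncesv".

Each output is the input with this applied: move the last character to the front, then keep only the first 2 characters.
"vnkncesv" → "vvnknces" → "vv".

vv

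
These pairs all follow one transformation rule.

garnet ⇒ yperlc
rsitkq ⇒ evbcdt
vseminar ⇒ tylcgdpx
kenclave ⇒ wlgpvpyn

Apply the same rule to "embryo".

cjzpxm

In each case the input is transformed by: swap the front and back halves of the string, then shift every letter 11 places forward in the alphabet (wrapping around).
"embryo" → "ryoemb" → "cjzpxm".
(Check on "garnet": → "netgar" → "yperlc" ✓)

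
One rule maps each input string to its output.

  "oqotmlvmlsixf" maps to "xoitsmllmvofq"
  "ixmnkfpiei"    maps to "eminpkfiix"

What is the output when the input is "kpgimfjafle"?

lgfiamjfkep

The rule is to take characters alternately from the front and the back (1st, last, 2nd, 2nd-last, ...), then move the first 3 characters to the end (rotate left by 3).
Applying both steps to "kpgimfjafle": "keplgfiamjf", then "lgfiamjfkep".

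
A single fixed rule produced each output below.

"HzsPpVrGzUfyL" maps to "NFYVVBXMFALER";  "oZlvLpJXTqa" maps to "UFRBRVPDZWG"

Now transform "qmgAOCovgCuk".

WSMGUIUBMIAQ

What's happening: shift every letter 6 places forward in the alphabet (wrapping around), then convert every letter to uppercase.
Applying both steps to "qmgAOCovgCuk": "wsmGUIubmIaq", then "WSMGUIUBMIAQ".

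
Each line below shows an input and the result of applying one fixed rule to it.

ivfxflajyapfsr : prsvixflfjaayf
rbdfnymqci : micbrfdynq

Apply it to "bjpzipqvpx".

qxpjbzppiv

Each output is the input with this applied: swap each adjacent pair of characters (1↔2, 3↔4, ...), then move the last 3 characters to the front (rotate right by 3).
"bjpzipqvpx" → "jbzppivqxp" → "qxpjbzppiv".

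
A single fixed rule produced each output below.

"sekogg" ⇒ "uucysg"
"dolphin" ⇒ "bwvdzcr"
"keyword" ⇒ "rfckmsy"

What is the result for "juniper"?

fsdwbix

The transformation: shift every letter 12 places backward in the alphabet (wrapping around), then reverse the string.
"juniper" → "fsdwbix".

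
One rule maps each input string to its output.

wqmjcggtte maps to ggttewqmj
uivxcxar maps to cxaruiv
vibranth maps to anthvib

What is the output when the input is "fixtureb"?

The pattern: swap the front and back halves of the string, then delete the last character.
Working it through for "fixtureb": intermediate "urebfixt", final "urebfix".

urebfix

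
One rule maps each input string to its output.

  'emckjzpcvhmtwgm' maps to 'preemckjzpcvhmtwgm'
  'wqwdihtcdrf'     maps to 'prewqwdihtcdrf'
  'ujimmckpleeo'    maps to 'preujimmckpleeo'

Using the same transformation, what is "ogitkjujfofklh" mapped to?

Rule — prepend "pre".
"ogitkjujfofklh" → "preogitkjujfofklh".

preogitkjujfofklh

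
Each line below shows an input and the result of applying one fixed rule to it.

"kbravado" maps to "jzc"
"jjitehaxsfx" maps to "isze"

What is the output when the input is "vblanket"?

uzd

The pattern: shift every letter 1 place backward in the alphabet (wrapping around), then keep one character in every 3, starting at position 1 (positions 1st, 4th, 7th, ...).
Applying that to "vblanket" gives "uzd".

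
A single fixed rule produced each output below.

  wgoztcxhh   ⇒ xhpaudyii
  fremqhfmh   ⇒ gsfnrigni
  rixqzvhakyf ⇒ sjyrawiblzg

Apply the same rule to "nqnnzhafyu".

What's happening: shift every letter 1 place forward in the alphabet (wrapping around).
On "nqnnzhafyu" that produces "orooaibgzv".

orooaibgzv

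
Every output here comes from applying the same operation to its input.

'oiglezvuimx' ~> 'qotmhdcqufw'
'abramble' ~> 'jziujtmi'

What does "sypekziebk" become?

gxmshqmjsa

The pattern: shift every letter 8 places forward in the alphabet (wrapping around), then move the first character to the end.
On "sypekziebk": the first step gives "agxmshqmjs", and the second then gives "gxmshqmjsa".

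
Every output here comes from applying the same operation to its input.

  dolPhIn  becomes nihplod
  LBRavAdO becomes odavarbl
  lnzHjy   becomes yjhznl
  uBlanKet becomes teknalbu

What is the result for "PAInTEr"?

retniap

What's happening: reverse the string, then convert every letter to lowercase.
For "PAInTEr", step one produces "rETnIAP"; step two turns that into "retniap".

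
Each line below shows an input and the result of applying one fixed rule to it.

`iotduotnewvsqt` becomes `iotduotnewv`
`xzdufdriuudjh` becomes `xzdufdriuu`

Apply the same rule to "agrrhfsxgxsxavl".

agrrhfsxgxsx

Each output is the input with this applied: delete the last 3 characters.
For "agrrhfsxgxsxavl" the result is "agrrhfsxgxsx".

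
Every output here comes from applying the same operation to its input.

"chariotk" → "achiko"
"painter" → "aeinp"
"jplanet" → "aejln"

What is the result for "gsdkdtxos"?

ddgkoss

The rule is to sort the characters into alphabetical order, then delete the last 2 characters.
On "gsdkdtxos": the first step gives "ddgkosstx", and the second then gives "ddgkoss".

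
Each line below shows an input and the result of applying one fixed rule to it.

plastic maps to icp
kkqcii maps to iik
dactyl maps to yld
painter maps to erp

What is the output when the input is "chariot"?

Each output is the input with this applied: move the first character to the end, then keep only the last 3 characters.
"chariot" → "hariotc" → "otc".

otc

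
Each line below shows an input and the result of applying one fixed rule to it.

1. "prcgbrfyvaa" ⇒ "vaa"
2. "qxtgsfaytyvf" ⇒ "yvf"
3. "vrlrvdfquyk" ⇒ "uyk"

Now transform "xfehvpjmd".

jmd

The transformation: keep only the last 3 characters.
For "xfehvpjmd" the result is "jmd".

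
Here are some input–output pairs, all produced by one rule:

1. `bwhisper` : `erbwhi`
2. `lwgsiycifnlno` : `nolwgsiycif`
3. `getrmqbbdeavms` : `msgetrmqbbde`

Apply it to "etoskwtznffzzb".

zbetoskwtznf

Rule — move the last 2 characters to the front (rotate right by 2), then delete the last 2 characters.
On "etoskwtznffzzb": the first step gives "zbetoskwtznffz", and the second then gives "zbetoskwtznf".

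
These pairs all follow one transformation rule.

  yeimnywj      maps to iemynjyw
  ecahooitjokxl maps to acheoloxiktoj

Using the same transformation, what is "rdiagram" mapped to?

Each output is the input with this applied: move the first 2 characters to the end (rotate left by 2), then take characters alternately from the front and the back (1st, last, 2nd, 2nd-last, ...).
So "rdiagram" becomes "idargmra".
(Check on "ecahooitjokxl": → "ahooitjokxlec" → "acheoloxiktoj" ✓)

idargmra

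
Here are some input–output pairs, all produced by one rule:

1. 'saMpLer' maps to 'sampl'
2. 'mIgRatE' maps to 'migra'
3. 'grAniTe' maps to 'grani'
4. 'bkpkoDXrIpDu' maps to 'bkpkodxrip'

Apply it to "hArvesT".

harve

Rule — delete the last 2 characters, then convert every letter to lowercase.
Applying both steps to "hArvesT": "hArve", then "harve".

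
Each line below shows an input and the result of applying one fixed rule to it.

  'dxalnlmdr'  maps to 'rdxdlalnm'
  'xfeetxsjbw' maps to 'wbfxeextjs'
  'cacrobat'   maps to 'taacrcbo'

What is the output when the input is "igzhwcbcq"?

In each case the input is transformed by: move the last 2 characters to the front (rotate right by 2), then swap each adjacent pair of characters (1↔2, 3↔4, ...).
Starting from "igzhwcbcq": after the first operation, "cqigzhwcb"; after the second, "qcgihzcwb".

qcgihzcwb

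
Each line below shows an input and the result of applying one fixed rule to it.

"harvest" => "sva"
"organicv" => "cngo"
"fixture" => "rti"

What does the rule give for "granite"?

The pattern: reverse the string, then keep every other character starting from the second (positions 2nd, 4th, 6th, ...).
On "granite": the first step gives "etinarg", and the second then gives "tnr".

tnr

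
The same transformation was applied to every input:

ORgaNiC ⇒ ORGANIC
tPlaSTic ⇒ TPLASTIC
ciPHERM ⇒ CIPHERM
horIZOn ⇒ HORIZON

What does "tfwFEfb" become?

TFWFEFB

Rule — convert every letter to uppercase.
Doing the same to "tfwFEfb": "TFWFEFB".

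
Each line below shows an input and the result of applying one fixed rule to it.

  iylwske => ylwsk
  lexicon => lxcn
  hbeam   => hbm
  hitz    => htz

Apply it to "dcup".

The pattern: remove every vowel.
For "dcup" the result is "dcp".

dcp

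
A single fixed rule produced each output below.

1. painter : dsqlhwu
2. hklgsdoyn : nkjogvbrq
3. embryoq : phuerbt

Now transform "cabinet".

The rule is to swap each adjacent pair of characters (1↔2, 3↔4, ...), then shift every letter 3 places forward in the alphabet (wrapping around).
Starting from "cabinet": after the first operation, "acibent"; after the second, "dflehqw".

dflehqw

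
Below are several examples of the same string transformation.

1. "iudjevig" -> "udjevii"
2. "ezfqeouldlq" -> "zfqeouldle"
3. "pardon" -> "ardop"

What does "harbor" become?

In each case the input is transformed by: delete the last character, then move the first character to the end.
Doing the same to "harbor": "arboh".

arboh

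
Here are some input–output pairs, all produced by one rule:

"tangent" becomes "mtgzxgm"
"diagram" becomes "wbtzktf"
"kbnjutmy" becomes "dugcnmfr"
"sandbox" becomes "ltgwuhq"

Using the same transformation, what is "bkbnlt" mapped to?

Looking at the pairs, the operation is to shift every letter 7 places backward in the alphabet (wrapping around).
So "bkbnlt" becomes "udugem".

udugem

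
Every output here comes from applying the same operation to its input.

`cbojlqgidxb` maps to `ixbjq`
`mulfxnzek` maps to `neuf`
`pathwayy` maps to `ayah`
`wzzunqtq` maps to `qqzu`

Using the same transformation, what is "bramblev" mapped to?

Rule — keep every other character starting from the second (positions 2nd, 4th, 6th, ...), then move the last 2 characters to the front (rotate right by 2).
Starting from "bramblev": after the first operation, "rmlv"; after the second, "lvrm".
(Check on "mulfxnzek": → "ufne" → "neuf" ✓)

lvrm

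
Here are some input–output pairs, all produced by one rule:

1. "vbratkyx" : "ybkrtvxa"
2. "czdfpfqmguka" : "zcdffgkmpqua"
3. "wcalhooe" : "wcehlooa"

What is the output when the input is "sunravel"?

Rule — sort the characters into alphabetical order, then swap the first and last characters.
So "sunravel" becomes "velnrsua".

velnrsua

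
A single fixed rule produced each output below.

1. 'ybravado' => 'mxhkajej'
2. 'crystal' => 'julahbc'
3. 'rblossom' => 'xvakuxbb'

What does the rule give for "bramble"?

The pattern: move the last 2 characters to the front (rotate right by 2), then shift every letter 9 places forward in the alphabet (wrapping around).
"bramble" → "lebramb" → "unkajvk".

unkajvk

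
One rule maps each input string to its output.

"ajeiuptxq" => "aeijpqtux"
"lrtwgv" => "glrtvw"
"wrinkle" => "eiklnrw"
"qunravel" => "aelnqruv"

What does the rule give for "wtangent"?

In each case the input is transformed by: sort the characters into alphabetical order.
Doing the same to "wtangent": "aegnnttw".

aegnnttw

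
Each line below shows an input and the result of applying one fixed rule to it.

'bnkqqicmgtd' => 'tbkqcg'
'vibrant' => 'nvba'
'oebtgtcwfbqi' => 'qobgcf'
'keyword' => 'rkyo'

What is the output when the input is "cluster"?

The rule is to move the last 2 characters to the front (rotate right by 2), then keep every other character starting from the first (positions 1st, 3rd, 5th, ...).
On "cluster": the first step gives "erclust", and the second then gives "ecut".

ecut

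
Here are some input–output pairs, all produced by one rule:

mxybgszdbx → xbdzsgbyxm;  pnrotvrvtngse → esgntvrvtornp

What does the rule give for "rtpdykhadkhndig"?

Rule — reverse the string.
For "rtpdykhadkhndig" the result is "gidnhkdahkydptr".

gidnhkdahkydptr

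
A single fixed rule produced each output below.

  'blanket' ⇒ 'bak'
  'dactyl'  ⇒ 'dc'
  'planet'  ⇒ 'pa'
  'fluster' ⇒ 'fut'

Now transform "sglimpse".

Rule — keep every other character starting from the first (positions 1st, 3rd, 5th, ...), then delete the last character.
On "sglimpse": the first step gives "slms", and the second then gives "slm".

slm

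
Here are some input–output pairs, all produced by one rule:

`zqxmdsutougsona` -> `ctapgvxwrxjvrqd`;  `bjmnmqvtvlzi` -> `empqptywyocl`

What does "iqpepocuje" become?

The transformation: shift every letter 3 places forward in the alphabet (wrapping around).
On "iqpepocuje" that produces "ltshsrfxmh".

ltshsrfxmh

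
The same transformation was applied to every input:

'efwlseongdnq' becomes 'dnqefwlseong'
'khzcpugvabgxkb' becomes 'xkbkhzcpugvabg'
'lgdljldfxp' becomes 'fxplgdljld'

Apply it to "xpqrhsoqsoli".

In each case the input is transformed by: move the last 3 characters to the front (rotate right by 3).
Doing the same to "xpqrhsoqsoli": "olixpqrhsoqs".

olixpqrhsoqs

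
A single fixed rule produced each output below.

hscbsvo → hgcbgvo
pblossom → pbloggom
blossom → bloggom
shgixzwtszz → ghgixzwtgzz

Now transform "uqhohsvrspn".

uqhohgvrgpn

The pattern: replace every "s" with "g".
For "uqhohsvrspn" the result is "uqhohgvrgpn".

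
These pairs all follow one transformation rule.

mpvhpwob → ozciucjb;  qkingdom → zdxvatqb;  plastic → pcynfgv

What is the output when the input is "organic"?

pbetnav

Rule — shift every letter 13 places forward in the alphabet (wrapping around) — i.e. ROT13, then move the last character to the front.
On "organic": the first step gives "betnavp", and the second then gives "pbetnav".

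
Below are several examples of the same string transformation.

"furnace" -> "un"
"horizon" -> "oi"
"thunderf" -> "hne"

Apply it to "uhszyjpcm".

hzj

The pattern: delete the last 2 characters, then keep every other character starting from the second (positions 2nd, 4th, 6th, ...).
Starting from "uhszyjpcm": after the first operation, "uhszyjp"; after the second, "hzj".
(Check on "furnace": → "furna" → "un" ✓)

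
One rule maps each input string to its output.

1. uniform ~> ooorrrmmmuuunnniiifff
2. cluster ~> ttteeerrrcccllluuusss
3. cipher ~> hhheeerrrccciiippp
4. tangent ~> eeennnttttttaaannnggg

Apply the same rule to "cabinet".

What's happening: move the last 3 characters to the front (rotate right by 3), then repeat every character 3 times.
Applying both steps to "cabinet": "netcabi", then "nnneeetttcccaaabbbiii".

nnneeetttcccaaabbbiii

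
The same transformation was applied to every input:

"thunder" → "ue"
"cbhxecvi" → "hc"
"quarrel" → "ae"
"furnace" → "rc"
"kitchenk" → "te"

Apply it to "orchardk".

cr

The rule is to keep one character in every 3, starting at position 3 (positions 3rd, 6th, 9th, ...).
So "orchardk" becomes "cr".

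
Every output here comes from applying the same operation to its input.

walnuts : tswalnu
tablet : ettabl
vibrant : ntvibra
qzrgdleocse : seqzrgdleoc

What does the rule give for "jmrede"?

What's happening: move the last 2 characters to the front (rotate right by 2).
"jmrede" → "dejmre".

dejmre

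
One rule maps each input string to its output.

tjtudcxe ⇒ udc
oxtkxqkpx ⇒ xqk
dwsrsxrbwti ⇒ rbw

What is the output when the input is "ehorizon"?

The pattern: move the last 2 characters to the front (rotate right by 2), then keep only the last 3 characters.
On "ehorizon": the first step gives "onehoriz", and the second then gives "riz".

riz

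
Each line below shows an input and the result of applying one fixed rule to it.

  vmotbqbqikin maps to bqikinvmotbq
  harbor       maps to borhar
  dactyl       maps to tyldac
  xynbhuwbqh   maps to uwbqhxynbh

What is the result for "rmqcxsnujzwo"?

The pattern: swap the front and back halves of the string.
On "rmqcxsnujzwo" that produces "nujzwormqcxs".

nujzwormqcxs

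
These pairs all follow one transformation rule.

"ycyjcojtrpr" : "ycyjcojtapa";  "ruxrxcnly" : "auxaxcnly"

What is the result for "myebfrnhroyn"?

Rule — replace every "r" with "a".
Doing the same to "myebfrnhroyn": "myebfanhaoyn".

myebfanhaoyn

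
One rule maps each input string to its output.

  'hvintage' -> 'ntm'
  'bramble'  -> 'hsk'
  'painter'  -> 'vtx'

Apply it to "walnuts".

cty

What's happening: shift every letter 6 places forward in the alphabet (wrapping around), then keep one character in every 3, starting at position 1 (positions 1st, 4th, 7th, ...).
"walnuts" → "cgrtazy" → "cty".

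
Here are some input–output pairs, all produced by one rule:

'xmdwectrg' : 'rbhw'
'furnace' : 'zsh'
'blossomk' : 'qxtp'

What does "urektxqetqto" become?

The rule is to shift every letter 5 places forward in the alphabet (wrapping around), then keep every other character starting from the second (positions 2nd, 4th, 6th, ...).
For "urektxqetqto", step one produces "zwjpycvjyvyt"; step two turns that into "wpcjvt".

wpcjvt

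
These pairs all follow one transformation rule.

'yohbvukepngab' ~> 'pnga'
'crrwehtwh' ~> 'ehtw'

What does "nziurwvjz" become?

The pattern: delete the last character, then keep only the last 4 characters.
Working it through for "nziurwvjz": intermediate "nziurwvj", final "rwvj".

rwvj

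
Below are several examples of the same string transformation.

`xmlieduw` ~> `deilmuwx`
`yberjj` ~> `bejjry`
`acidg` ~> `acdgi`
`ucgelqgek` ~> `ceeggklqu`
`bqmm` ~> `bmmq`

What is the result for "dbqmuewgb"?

bbdegmquw

Each output is the input with this applied: sort the characters into alphabetical order.
Doing the same to "dbqmuewgb": "bbdegmquw".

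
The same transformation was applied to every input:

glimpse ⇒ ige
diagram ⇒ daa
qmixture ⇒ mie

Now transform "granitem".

Rule — sort the characters into reverse alphabetical order, then keep only the last 3 characters.
For "granitem", step one produces "trnmigea"; step two turns that into "gea".

gea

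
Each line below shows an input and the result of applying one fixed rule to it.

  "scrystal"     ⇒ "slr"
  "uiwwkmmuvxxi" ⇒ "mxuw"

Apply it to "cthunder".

The pattern: swap the front and back halves of the string, then keep one character in every 3, starting at position 1 (positions 1st, 4th, 7th, ...).
Starting from "cthunder": after the first operation, "ndercthu"; after the second, "nrh".

nrh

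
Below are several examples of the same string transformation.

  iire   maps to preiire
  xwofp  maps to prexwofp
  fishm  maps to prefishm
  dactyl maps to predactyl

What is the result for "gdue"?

pregdue

In each case the input is transformed by: prepend "pre".
"gdue" → "pregdue".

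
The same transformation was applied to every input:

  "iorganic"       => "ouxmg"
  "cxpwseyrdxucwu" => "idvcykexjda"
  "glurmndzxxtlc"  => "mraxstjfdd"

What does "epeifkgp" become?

kvkol

In each case the input is transformed by: delete the last 3 characters, then shift every letter 6 places forward in the alphabet (wrapping around).
Starting from "epeifkgp": after the first operation, "epeif"; after the second, "kvkol".
(Check on "iorganic": → "iorga" → "ouxmg" ✓)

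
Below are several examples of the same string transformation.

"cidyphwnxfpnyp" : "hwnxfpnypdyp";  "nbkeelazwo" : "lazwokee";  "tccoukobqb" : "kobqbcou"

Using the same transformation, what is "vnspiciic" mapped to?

What's happening: delete the first 2 characters, then move the first 3 characters to the end (rotate left by 3).
"vnspiciic" → "spiciic" → "ciicspi".

ciicspi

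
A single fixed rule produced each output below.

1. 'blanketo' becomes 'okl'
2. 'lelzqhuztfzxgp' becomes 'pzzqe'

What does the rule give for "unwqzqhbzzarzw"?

wabzn

The pattern: reverse the string, then keep one character in every 3, starting at position 1 (positions 1st, 4th, 7th, ...).
Applying that to "unwqzqhbzzarzw" gives "wabzn".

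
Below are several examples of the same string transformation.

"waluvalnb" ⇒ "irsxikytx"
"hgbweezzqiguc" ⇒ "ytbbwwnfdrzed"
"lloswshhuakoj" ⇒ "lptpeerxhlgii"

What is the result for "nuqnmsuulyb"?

Each output is the input with this applied: move the first 2 characters to the end (rotate left by 2), then shift every letter 3 places backward in the alphabet (wrapping around).
So "nuqnmsuulyb" becomes "nkjprrivykr".

nkjprrivykr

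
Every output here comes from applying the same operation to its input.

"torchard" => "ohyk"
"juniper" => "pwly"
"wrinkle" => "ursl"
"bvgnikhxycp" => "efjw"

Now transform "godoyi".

kvfp

The pattern: shift every letter 7 places forward in the alphabet (wrapping around), then keep only the last 4 characters.
"godoyi" → "nvkvfp" → "kvfp".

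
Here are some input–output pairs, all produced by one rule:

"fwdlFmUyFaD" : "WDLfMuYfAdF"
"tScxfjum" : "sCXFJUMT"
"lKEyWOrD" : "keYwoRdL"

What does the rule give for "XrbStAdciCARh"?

The pattern: move the first character to the end, then flip the case of every letter.
Applying both steps to "XrbStAdciCARh": "rbStAdciCARhX", then "RBsTaDCIcarHx".
(Check on "fwdlFmUyFaD": → "wdlFmUyFaDf" → "WDLfMuYfAdF" ✓)

RBsTaDCIcarHx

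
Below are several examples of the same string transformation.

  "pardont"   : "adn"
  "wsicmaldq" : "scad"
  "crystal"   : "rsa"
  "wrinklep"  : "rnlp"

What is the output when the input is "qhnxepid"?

hxpd

Looking at the pairs, the operation is to keep every other character starting from the second (positions 2nd, 4th, 6th, ...).
"qhnxepid" → "hxpd".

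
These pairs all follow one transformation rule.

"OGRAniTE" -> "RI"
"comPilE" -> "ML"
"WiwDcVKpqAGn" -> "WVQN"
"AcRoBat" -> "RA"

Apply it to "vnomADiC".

Looking at the pairs, the operation is to keep one character in every 3, starting at position 3 (positions 3rd, 6th, 9th, ...), then convert every letter to uppercase.
Starting from "vnomADiC": after the first operation, "oD"; after the second, "OD".

OD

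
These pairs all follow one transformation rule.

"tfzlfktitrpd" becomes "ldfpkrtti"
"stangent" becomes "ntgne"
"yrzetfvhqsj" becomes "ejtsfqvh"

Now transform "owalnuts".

Each output is the input with this applied: delete the first 3 characters, then take characters alternately from the front and the back (1st, last, 2nd, 2nd-last, ...).
"owalnuts" → "lnuts" → "lsntu".

lsntu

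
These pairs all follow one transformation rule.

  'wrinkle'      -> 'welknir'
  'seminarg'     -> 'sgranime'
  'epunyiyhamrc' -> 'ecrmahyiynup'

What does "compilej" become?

cjelipmo

The rule is to reverse the string, then move the last character to the front.
Applying both steps to "compilej": "jelipmoc", then "cjelipmo".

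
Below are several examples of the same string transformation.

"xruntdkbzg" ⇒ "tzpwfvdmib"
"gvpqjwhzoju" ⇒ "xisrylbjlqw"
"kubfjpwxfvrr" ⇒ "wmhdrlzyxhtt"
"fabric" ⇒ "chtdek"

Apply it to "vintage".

kxvpicg

In each case the input is transformed by: swap each adjacent pair of characters (1↔2, 3↔4, ...), then shift every letter 2 places forward in the alphabet (wrapping around).
Applying that to "vintage" gives "kxvpicg".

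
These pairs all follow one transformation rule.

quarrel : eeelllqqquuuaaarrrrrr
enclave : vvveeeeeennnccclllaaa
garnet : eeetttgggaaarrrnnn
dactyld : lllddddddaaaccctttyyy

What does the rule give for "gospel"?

eeelllgggooosssppp

The pattern: move the last 2 characters to the front (rotate right by 2), then repeat every character 3 times.
Starting from "gospel": after the first operation, "elgosp"; after the second, "eeelllgggooosssppp".
(Check on "enclave": → "veencla" → "vvveeeeeennnccclllaaa" ✓)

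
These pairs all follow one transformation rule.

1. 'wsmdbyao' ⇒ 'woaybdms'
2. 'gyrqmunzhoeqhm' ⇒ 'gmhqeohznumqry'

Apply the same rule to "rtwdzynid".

What's happening: reverse the string, then move the last character to the front.
For "rtwdzynid", step one produces "dinyzdwtr"; step two turns that into "rdinyzdwt".

rdinyzdwt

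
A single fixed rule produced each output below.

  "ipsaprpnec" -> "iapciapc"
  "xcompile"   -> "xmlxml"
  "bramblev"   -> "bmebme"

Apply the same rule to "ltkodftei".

lotlot

Rule — keep one character in every 3, starting at position 1 (positions 1st, 4th, 7th, ...), then write the whole string twice.
"ltkodftei" → "lot" → "lotlot".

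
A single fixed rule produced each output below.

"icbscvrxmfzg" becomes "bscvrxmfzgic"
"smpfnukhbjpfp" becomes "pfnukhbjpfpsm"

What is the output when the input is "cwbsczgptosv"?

bsczgptosvcw

Looking at the pairs, the operation is to move the first 2 characters to the end (rotate left by 2).
For "cwbsczgptosv" the result is "bsczgptosvcw".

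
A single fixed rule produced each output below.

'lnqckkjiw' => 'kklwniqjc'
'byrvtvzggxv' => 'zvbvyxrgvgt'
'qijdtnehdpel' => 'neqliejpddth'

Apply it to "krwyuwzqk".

Each output is the input with this applied: take characters alternately from the front and the back (1st, last, 2nd, 2nd-last, ...), then move the last 2 characters to the front (rotate right by 2).
On "krwyuwzqk" that produces "wukkrqwzy".

wukkrqwzy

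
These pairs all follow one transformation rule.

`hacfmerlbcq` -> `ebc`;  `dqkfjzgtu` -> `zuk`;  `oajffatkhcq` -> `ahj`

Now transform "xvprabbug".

The transformation: keep one character in every 3, starting at position 3 (positions 3rd, 6th, 9th, ...), then move the first character to the end.
"xvprabbug" → "pbg" → "bgp".

bgp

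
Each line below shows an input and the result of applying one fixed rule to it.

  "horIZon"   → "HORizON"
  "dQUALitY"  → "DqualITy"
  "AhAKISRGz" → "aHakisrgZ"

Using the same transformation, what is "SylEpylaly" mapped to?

sYLePYLALY

In each case the input is transformed by: flip the case of every letter.
Doing the same to "SylEpylaly": "sYLePYLALY".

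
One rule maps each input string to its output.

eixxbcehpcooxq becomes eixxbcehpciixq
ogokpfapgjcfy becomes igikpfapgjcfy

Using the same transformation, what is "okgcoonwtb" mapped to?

ikgciinwtb

The rule is to replace every "o" with "i".
Applying that to "okgcoonwtb" gives "ikgciinwtb".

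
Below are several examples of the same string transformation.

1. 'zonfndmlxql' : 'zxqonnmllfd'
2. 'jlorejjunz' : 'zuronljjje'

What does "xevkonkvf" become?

xvvonkkfe

Each output is the input with this applied: sort the characters into reverse alphabetical order.
On "xevkonkvf" that produces "xvvonkkfe".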